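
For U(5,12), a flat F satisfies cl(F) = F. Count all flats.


Flats of U(5,12): every subset of size < 5 is a flat, plus E itself.
Count = (12 choose 0) + (12 choose 1) + (12 choose 2) + (12 choose 3) + (12 choose 4) + 1
     = 1 + 12 + 66 + 220 + 495 + 1
     = 795.

795


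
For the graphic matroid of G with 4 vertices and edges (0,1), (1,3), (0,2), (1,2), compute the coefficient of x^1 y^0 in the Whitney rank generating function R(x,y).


R(x,y) = sum over A in 2^E of x^(r(E)-r(A)) * y^(|A|-r(A)).
G has 4 vertices, 4 edges. r(E) = 3.
Enumerate all 2^4 = 16 subsets.
Count subsets with r(E)-r(A)=1 and |A|-r(A)=0: 6.

6


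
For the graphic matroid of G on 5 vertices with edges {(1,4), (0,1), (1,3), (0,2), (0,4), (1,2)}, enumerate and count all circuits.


A circuit in a graphic matroid = edge set of a simple cycle.
G has 5 vertices and 6 edges.
Enumerating all minimal edge subsets forming cycles...
Total circuits found: 3.

3


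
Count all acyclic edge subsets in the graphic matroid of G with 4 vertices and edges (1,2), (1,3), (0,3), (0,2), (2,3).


An independent set in a graphic matroid is an acyclic edge subset.
G has 4 vertices and 5 edges.
Enumerate all 2^5 = 32 subsets, checking for acyclicity.
Total independent sets = 24.

24


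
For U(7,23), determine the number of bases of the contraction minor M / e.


Contracting e from U(7,23) gives U(6,22).
Bases of U(6,22) = (22 choose 6) = 74613.

74613


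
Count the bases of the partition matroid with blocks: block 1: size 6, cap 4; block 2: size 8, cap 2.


A basis picks exactly ci elements from block i.
Number of bases = product of C(|Si|, ci).
= C(6,4) * C(8,2)
= 15 * 28
= 420.

420


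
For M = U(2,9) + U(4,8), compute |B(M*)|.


(M1+M2)* = M1* + M2*.
M1* = U(7,9), bases: C(9,7) = 36.
M2* = U(4,8), bases: C(8,4) = 70.
|B(M*)| = 36 * 70 = 2520.

2520


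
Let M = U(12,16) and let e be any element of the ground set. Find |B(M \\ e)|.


Deleting e from U(12,16) gives U(12,15) since n > r.
Bases of U(12,15) = (15 choose 12) = 455.

455


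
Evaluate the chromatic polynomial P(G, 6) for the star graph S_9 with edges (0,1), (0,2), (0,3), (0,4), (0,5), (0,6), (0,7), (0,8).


P(tree, k) = k * (k-1)^(8) for any tree on 9 vertices.
P(6) = 6 * 5^8 = 6 * 390625 = 2343750.

2343750


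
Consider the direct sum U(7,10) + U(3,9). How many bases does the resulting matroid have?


Bases of a direct sum M1 + M2: |B| = |B(M1)| * |B(M2)|.
|B(U(7,10))| = C(10,7) = 120.
|B(U(3,9))| = C(9,3) = 84.
Total bases = 120 * 84 = 10080.

10080


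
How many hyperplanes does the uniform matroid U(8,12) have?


Hyperplanes of U(8,12) are flats of rank 7.
In a uniform matroid, these are exactly the (7)-element subsets.
Count = C(12,7) = 12! / (7! * 5!) = 792.

792


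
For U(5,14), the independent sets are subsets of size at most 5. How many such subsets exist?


Independent sets of U(5,14) are all subsets of size <= 5.
Count = C(14,0) + C(14,1) + C(14,2) + C(14,3) + C(14,4) + C(14,5)
     = 1 + 14 + 91 + 364 + 1001 + 2002
     = 3473.

3473


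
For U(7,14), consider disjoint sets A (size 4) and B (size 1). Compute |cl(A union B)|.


|A union B| = 4 + 1 = 5 (disjoint).
In U(7,14), cl(S) = S if |S| < 7, else cl(S) = E.
Since 5 < 7, cl(A union B) = A union B.
|cl(A union B)| = 5.

5


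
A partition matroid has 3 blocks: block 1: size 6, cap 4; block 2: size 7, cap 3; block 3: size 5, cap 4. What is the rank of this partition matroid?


Rank of a partition matroid = sum of min(|Si|, ci) for each block.
= min(6,4) + min(7,3) + min(5,4)
= 4 + 3 + 4
= 11.

11


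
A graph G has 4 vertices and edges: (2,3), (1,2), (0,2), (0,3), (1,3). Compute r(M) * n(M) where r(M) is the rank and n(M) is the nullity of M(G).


r(M) = |V| - c = 4 - 1 = 3.
nullity = |E| - r(M) = 5 - 3 = 2.
Product = 3 * 2 = 6.

6


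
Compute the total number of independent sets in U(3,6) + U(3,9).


For a direct sum, |I(M1+M2)| = |I(M1)| * |I(M2)|.
|I(U(3,6))| = sum C(6,k) for k=0..3 = 42.
|I(U(3,9))| = sum C(9,k) for k=0..3 = 130.
Total = 42 * 130 = 5460.

5460


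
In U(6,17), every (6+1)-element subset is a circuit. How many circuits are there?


In U(6,17), circuits are the (7)-element subsets.
Any set of 7 elements is dependent, and removing any one element gives
an independent set of size 6, so it is a minimal dependent set.
Number of circuits = C(17,7) = 19448.

19448


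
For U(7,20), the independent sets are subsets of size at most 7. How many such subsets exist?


Independent sets of U(7,20) are all subsets of size <= 7.
Count = (20 choose 0) + (20 choose 1) + (20 choose 2) + (20 choose 3) + (20 choose 4) + (20 choose 5) + (20 choose 6) + (20 choose 7)
     = 1 + 20 + 190 + 1140 + 4845 + 15504 + 38760 + 77520
     = 137980.

137980


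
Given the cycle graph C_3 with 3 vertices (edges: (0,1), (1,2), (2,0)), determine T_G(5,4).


T(C_3; x,y) = x + x^2 + ... + x^(2) + y.
T(5,4) = 5^1 + 5^2 + 4
= 5 + 25 + 4
= 34.

34


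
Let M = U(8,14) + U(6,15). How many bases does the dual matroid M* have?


(M1+M2)* = M1* + M2*.
M1* = U(6,14), bases: C(14,6) = 3003.
M2* = U(9,15), bases: C(15,9) = 5005.
|B(M*)| = 3003 * 5005 = 15030015.

15030015


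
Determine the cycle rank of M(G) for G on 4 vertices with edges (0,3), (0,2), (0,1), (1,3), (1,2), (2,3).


Cycle rank (nullity) = |E| - r(M) = |E| - (|V| - c).
|E| = 6, |V| = 4, c = 1.
Nullity = 6 - (4 - 1) = 6 - 3 = 3.

3


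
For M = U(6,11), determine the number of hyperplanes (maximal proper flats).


Hyperplanes of U(6,11) are flats of rank 5.
In a uniform matroid, these are exactly the (5)-element subsets.
Count = C(11,5) = 11! / (5! * 6!) = 462.

462


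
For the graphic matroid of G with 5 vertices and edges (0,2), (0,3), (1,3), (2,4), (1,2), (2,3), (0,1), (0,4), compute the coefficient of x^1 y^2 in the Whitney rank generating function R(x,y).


R(x,y) = sum over A in 2^E of x^(r(E)-r(A)) * y^(|A|-r(A)).
G has 5 vertices, 8 edges. r(E) = 4.
Enumerate all 2^8 = 256 subsets.
Count subsets with r(E)-r(A)=1 and |A|-r(A)=2: 8.

8


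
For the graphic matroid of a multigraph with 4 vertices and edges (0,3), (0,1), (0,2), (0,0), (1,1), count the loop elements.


In a graphic matroid, a loop is a self-loop edge (u,u) with rank 0.
Examining all 5 edges for self-loops...
Self-loops found: (0,0), (1,1)
Number of loops = 2.

2


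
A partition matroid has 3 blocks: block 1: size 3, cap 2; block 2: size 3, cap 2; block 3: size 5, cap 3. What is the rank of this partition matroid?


Rank of a partition matroid = sum of min(|Si|, ci) for each block.
= min(3,2) + min(3,2) + min(5,3)
= 2 + 2 + 3
= 7.

7


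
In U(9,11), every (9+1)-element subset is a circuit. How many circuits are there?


In U(9,11), circuits are the (10)-element subsets.
Any set of 10 elements is dependent, and removing any one element gives
an independent set of size 9, so it is a minimal dependent set.
Number of circuits = (11 choose 10) = 11.

11


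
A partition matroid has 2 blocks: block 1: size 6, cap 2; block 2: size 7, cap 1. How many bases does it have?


A basis picks exactly ci elements from block i.
Number of bases = product of C(|Si|, ci).
= C(6,2) * C(7,1)
= 15 * 7
= 105.

105


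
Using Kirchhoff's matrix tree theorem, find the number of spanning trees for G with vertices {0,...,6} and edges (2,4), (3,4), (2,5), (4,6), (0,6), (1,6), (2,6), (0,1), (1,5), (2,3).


By Kirchhoff's matrix tree theorem, the number of spanning trees equals
the determinant of any cofactor of the Laplacian matrix L.
G has 7 vertices and 10 edges.
Computing the (6 x 6) cofactor determinant gives 79.

79


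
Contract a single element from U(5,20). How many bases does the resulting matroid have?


Contracting e from U(5,20) gives U(4,19).
Bases of U(4,19) = C(19,4) = (19 * 18 * 17 * 16) / (1 * 2 * 3 * 4) = 3876.

3876


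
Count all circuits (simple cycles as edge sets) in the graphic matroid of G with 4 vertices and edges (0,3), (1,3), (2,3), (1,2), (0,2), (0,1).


A circuit in a graphic matroid = edge set of a simple cycle.
G has 4 vertices and 6 edges.
Enumerating all minimal edge subsets forming cycles...
Total circuits found: 7.

7


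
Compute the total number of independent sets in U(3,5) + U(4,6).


For a direct sum, |I(M1+M2)| = |I(M1)| * |I(M2)|.
|I(U(3,5))| = sum C(5,k) for k=0..3 = 26.
|I(U(4,6))| = sum C(6,k) for k=0..4 = 57.
Total = 26 * 57 = 1482.

1482


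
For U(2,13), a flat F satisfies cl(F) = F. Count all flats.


Flats of U(2,13): every subset of size < 2 is a flat, plus E itself.
Count = C(13,0) + C(13,1) + 1
     = 1 + 13 + 1
     = 15.

15


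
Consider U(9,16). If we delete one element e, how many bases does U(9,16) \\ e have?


Deleting e from U(9,16) gives U(9,15) since n > r.
Bases of U(9,15) = C(15,9) = 15! / (9! * 6!) = 5005.

5005


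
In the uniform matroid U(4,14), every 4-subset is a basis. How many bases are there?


Bases of U(4,14) are all 4-element subsets of the 14-element ground set.
Number of bases = C(14,4).
C(14,4) = (14 * 13 * 12 * 11) / (1 * 2 * 3 * 4) = 1001.

1001


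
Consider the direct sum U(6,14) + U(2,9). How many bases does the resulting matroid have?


Bases of a direct sum M1 + M2: |B| = |B(M1)| * |B(M2)|.
|B(U(6,14))| = C(14,6) = 3003.
|B(U(2,9))| = C(9,2) = 36.
Total bases = 3003 * 36 = 108108.

108108


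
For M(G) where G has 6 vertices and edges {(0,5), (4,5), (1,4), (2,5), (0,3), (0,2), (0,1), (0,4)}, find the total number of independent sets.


An independent set in a graphic matroid is an acyclic edge subset.
G has 6 vertices and 8 edges.
Enumerate all 2^8 = 256 subsets, checking for acyclicity.
Total independent sets = 164.

164


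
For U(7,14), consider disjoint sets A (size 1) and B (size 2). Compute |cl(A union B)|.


|A union B| = 1 + 2 = 3 (disjoint).
In U(7,14), cl(S) = S if |S| < 7, else cl(S) = E.
Since 3 < 7, cl(A union B) = A union B.
|cl(A union B)| = 3.

3


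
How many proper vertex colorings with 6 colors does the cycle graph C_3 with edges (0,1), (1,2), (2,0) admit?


P(C_3, k) = (k-1)^3 + (-1)^3*(k-1).
P(6) = (5)^3 - 5
= 125 - 5 = 120.

120


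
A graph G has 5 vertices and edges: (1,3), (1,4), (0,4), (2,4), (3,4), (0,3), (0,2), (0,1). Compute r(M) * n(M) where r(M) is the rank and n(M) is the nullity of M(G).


r(M) = |V| - c = 5 - 1 = 4.
nullity = |E| - r(M) = 8 - 4 = 4.
Product = 4 * 4 = 16.

16


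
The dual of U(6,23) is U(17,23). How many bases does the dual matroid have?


The dual of U(r,n) is U(n-r, n) = U(17,23).
Bases of U(17,23) are all (17)-element subsets.
|B(M*)| = C(23,17) = 23! / (17! * 6!) = 100947.

100947


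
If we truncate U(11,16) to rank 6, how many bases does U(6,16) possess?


Truncating U(11,16) to rank 6 gives U(6,16).
Bases of U(6,16) are all 6-element subsets of 16 elements.
Number of bases = C(16,6) = 16! / (6! * 10!) = 8008.

8008


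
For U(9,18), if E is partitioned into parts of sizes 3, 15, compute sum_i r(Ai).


r(Ai) = min(|Ai|, 9) for each part.
Sum = min(3,9) + min(15,9)
    = 3 + 9
    = 12.

12


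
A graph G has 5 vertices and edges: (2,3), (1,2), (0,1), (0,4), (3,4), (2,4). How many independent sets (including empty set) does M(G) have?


An independent set in a graphic matroid is an acyclic edge subset.
G has 5 vertices and 6 edges.
Enumerate all 2^6 = 64 subsets, checking for acyclicity.
Total independent sets = 52.

52


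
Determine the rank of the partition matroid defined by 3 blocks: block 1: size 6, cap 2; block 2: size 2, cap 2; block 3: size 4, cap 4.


Rank of a partition matroid = sum of min(|Si|, ci) for each block.
= min(6,2) + min(2,2) + min(4,4)
= 2 + 2 + 4
= 8.

8


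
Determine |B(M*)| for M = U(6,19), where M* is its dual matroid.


The dual of U(r,n) is U(n-r, n) = U(13,19).
Bases of U(13,19) are all (13)-element subsets.
|B(M*)| = C(19,13) = 27132.

27132


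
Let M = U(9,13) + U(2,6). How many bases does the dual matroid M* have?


(M1+M2)* = M1* + M2*.
M1* = U(4,13), bases: C(13,4) = 715.
M2* = U(4,6), bases: C(6,4) = 15.
|B(M*)| = 715 * 15 = 10725.

10725


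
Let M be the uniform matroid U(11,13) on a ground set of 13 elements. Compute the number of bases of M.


Bases of U(11,13) are all 11-element subsets of the 13-element ground set.
Number of bases = C(13,11).
C(13,11) = 78.

78


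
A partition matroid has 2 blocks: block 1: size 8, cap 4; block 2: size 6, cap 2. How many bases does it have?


A basis picks exactly ci elements from block i.
Number of bases = product of C(|Si|, ci).
= C(8,4) * C(6,2)
= 70 * 15
= 1050.

1050


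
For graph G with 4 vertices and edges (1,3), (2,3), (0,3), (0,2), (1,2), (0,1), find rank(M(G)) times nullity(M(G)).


r(M) = |V| - c = 4 - 1 = 3.
nullity = |E| - r(M) = 6 - 3 = 3.
Product = 3 * 3 = 9.

9


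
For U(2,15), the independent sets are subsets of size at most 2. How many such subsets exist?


Independent sets of U(2,15) are all subsets of size <= 2.
Count = (15 choose 0) + (15 choose 1) + (15 choose 2)
     = 1 + 15 + 105
     = 121.

121


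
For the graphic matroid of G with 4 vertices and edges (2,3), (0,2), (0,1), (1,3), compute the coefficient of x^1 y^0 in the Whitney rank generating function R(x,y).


R(x,y) = sum over A in 2^E of x^(r(E)-r(A)) * y^(|A|-r(A)).
G has 4 vertices, 4 edges. r(E) = 3.
Enumerate all 2^4 = 16 subsets.
Count subsets with r(E)-r(A)=1 and |A|-r(A)=0: 6.

6


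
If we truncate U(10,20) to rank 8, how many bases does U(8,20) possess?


Truncating U(10,20) to rank 8 gives U(8,20).
Bases of U(8,20) are all 8-element subsets of 20 elements.
Number of bases = C(20,8) = 20! / (8! * 12!) = 125970.

125970


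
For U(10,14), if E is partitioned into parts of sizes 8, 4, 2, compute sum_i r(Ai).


r(Ai) = min(|Ai|, 10) for each part.
Sum = min(8,10) + min(4,10) + min(2,10)
    = 8 + 4 + 2
    = 14.

14


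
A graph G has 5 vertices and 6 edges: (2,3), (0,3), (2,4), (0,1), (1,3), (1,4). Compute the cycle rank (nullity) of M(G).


Cycle rank (nullity) = |E| - r(M) = |E| - (|V| - c).
|E| = 6, |V| = 5, c = 1.
Nullity = 6 - (5 - 1) = 6 - 4 = 2.

2


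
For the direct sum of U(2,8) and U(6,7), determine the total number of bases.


Bases of a direct sum M1 + M2: |B| = |B(M1)| * |B(M2)|.
|B(U(2,8))| = C(8,2) = 28.
|B(U(6,7))| = C(7,6) = 7.
Total bases = 28 * 7 = 196.

196


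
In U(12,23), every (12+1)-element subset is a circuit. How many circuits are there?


In U(12,23), circuits are the (13)-element subsets.
Any set of 13 elements is dependent, and removing any one element gives
an independent set of size 12, so it is a minimal dependent set.
Number of circuits = C(23,13) = 23! / (13! * 10!) = 1144066.

1144066


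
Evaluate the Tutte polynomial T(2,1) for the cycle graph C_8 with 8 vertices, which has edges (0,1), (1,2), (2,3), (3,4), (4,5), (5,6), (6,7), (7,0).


T(C_8; x,y) = x + x^2 + ... + x^(7) + y.
T(2,1) = 2^1 + 2^2 + 2^3 + 2^4 + 2^5 + 2^6 + 2^7 + 1
= 2 + 4 + 8 + 16 + 32 + 64 + 128 + 1
= 255.

255


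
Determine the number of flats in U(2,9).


Flats of U(2,9): every subset of size < 2 is a flat, plus E itself.
Count = C(9,0) + C(9,1) + 1
     = 1 + 9 + 1
     = 11.

11


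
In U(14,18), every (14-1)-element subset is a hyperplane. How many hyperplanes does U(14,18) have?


Hyperplanes of U(14,18) are flats of rank 13.
In a uniform matroid, these are exactly the (13)-element subsets.
Count = (18 choose 13) = 8568.

8568


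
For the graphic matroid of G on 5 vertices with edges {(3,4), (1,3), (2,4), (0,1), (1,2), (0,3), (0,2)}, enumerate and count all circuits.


A circuit in a graphic matroid = edge set of a simple cycle.
G has 5 vertices and 7 edges.
Enumerating all minimal edge subsets forming cycles...
Total circuits found: 7.

7


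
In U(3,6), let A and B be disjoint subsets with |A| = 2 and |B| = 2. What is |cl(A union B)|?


|A union B| = 2 + 2 = 4 (disjoint).
In U(3,6), cl(S) = S if |S| < 3, else cl(S) = E.
Since 4 >= 3, cl(A union B) = E.
|cl(A union B)| = 6.

6


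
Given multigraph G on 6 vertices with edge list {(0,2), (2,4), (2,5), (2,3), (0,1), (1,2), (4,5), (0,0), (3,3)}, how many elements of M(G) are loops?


In a graphic matroid, a loop is a self-loop edge (u,u) with rank 0.
Examining all 9 edges for self-loops...
Self-loops found: (0,0), (3,3)
Number of loops = 2.

2


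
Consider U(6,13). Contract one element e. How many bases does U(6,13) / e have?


Contracting e from U(6,13) gives U(5,12).
Bases of U(5,12) = C(12,5) = 12! / (5! * 7!) = 792.

792


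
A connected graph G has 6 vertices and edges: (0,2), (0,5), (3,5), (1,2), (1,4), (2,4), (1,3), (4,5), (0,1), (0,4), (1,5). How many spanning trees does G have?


By Kirchhoff's matrix tree theorem, the number of spanning trees equals
the determinant of any cofactor of the Laplacian matrix L.
G has 6 vertices and 11 edges.
Computing the (5 x 5) cofactor determinant gives 185.

185


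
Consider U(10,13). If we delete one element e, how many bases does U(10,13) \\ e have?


Deleting e from U(10,13) gives U(10,12) since n > r.
Bases of U(10,12) = C(12,10) = 12! / (10! * 2!) = 66.

66


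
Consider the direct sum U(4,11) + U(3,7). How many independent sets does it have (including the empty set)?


For a direct sum, |I(M1+M2)| = |I(M1)| * |I(M2)|.
|I(U(4,11))| = sum C(11,k) for k=0..4 = 562.
|I(U(3,7))| = sum C(7,k) for k=0..3 = 64.
Total = 562 * 64 = 35968.

35968


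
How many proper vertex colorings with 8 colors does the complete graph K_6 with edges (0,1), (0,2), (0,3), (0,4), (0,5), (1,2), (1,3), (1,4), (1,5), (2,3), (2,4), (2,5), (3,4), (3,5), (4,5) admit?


P(K_6, k) = k(k-1)(k-2)...(k-5).
P(8) = (8) * (7) * (6) * (5) * (4) * (3) = 20160.

20160


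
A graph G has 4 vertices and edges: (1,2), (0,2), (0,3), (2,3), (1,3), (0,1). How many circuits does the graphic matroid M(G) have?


A circuit in a graphic matroid = edge set of a simple cycle.
G has 4 vertices and 6 edges.
Enumerating all minimal edge subsets forming cycles...
Total circuits found: 7.

7


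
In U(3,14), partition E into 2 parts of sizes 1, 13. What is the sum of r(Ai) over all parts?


r(Ai) = min(|Ai|, 3) for each part.
Sum = min(1,3) + min(13,3)
    = 1 + 3
    = 4.

4


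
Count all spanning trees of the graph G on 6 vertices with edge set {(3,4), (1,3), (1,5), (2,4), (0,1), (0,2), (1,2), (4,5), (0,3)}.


By Kirchhoff's matrix tree theorem, the number of spanning trees equals
the determinant of any cofactor of the Laplacian matrix L.
G has 6 vertices and 9 edges.
Computing the (5 x 5) cofactor determinant gives 69.

69


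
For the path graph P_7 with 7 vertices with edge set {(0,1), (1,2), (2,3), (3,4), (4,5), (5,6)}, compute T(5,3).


A path on 7 vertices is a tree with 6 edges.
T(x,y) = x^(6) for any tree.
T(5,3) = 5^6 = 15625.

15625


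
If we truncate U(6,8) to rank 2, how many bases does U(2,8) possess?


Truncating U(6,8) to rank 2 gives U(2,8).
Bases of U(2,8) are all 2-element subsets of 8 elements.
Number of bases = (8 choose 2) = 28.

28


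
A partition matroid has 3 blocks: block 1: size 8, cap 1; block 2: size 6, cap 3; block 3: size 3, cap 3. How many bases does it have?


A basis picks exactly ci elements from block i.
Number of bases = product of C(|Si|, ci).
= C(8,1) * C(6,3) * C(3,3)
= 8 * 20 * 1
= 160.

160


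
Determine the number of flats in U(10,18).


Flats of U(10,18): every subset of size < 10 is a flat, plus E itself.
Count = (18 choose 0) + (18 choose 1) + (18 choose 2) + (18 choose 3) + (18 choose 4) + (18 choose 5) + (18 choose 6) + (18 choose 7) + (18 choose 8) + (18 choose 9) + 1
     = 1 + 18 + 153 + 816 + 3060 + 8568 + 18564 + 31824 + 43758 + 48620 + 1
     = 155383.

155383


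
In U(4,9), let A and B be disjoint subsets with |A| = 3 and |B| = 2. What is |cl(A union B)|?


|A union B| = 3 + 2 = 5 (disjoint).
In U(4,9), cl(S) = S if |S| < 4, else cl(S) = E.
Since 5 >= 4, cl(A union B) = E.
|cl(A union B)| = 9.

9


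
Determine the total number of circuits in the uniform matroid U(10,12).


In U(10,12), circuits are the (11)-element subsets.
Any set of 11 elements is dependent, and removing any one element gives
an independent set of size 10, so it is a minimal dependent set.
Number of circuits = C(12,11) = 12.

12


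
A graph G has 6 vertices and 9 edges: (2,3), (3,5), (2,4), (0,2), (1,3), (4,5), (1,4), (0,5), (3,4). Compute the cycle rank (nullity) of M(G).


Cycle rank (nullity) = |E| - r(M) = |E| - (|V| - c).
|E| = 9, |V| = 6, c = 1.
Nullity = 9 - (6 - 1) = 9 - 5 = 4.

4


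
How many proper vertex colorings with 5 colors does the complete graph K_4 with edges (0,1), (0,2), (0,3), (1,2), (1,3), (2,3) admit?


P(K_4, k) = k(k-1)(k-2)...(k-3).
P(5) = (5) * (4) * (3) * (2) = 120.

120


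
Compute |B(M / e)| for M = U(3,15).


Contracting e from U(3,15) gives U(2,14).
Bases of U(2,14) = C(14,2) = 14! / (2! * 12!) = 91.

91


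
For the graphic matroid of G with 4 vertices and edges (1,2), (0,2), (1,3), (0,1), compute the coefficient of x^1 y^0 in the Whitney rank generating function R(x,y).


R(x,y) = sum over A in 2^E of x^(r(E)-r(A)) * y^(|A|-r(A)).
G has 4 vertices, 4 edges. r(E) = 3.
Enumerate all 2^4 = 16 subsets.
Count subsets with r(E)-r(A)=1 and |A|-r(A)=0: 6.

6


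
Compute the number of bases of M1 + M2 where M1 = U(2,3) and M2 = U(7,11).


Bases of a direct sum M1 + M2: |B| = |B(M1)| * |B(M2)|.
|B(U(2,3))| = C(3,2) = 3.
|B(U(7,11))| = C(11,7) = 330.
Total bases = 3 * 330 = 990.

990


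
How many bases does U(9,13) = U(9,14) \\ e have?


Deleting e from U(9,14) gives U(9,13) since n > r.
Bases of U(9,13) = C(13,9) = 715.

715


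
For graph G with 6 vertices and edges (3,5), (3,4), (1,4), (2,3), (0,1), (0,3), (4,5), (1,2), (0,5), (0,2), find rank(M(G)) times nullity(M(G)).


r(M) = |V| - c = 6 - 1 = 5.
nullity = |E| - r(M) = 10 - 5 = 5.
Product = 5 * 5 = 25.

25


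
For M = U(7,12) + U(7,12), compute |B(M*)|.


(M1+M2)* = M1* + M2*.
M1* = U(5,12), bases: C(12,5) = 792.
M2* = U(5,12), bases: C(12,5) = 792.
|B(M*)| = 792 * 792 = 627264.

627264


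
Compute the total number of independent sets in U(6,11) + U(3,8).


For a direct sum, |I(M1+M2)| = |I(M1)| * |I(M2)|.
|I(U(6,11))| = sum C(11,k) for k=0..6 = 1486.
|I(U(3,8))| = sum C(8,k) for k=0..3 = 93.
Total = 1486 * 93 = 138198.

138198


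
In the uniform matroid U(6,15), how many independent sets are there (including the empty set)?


Independent sets of U(6,15) are all subsets of size <= 6.
Count = (15 choose 0) + (15 choose 1) + (15 choose 2) + (15 choose 3) + (15 choose 4) + (15 choose 5) + (15 choose 6)
     = 1 + 15 + 105 + 455 + 1365 + 3003 + 5005
     = 9949.

9949


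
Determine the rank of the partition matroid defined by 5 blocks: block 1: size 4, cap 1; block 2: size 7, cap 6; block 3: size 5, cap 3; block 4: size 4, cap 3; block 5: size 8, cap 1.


Rank of a partition matroid = sum of min(|Si|, ci) for each block.
= min(4,1) + min(7,6) + min(5,3) + min(4,3) + min(8,1)
= 1 + 6 + 3 + 3 + 1
= 14.

14


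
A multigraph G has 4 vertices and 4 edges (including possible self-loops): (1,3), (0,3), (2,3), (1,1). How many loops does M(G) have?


In a graphic matroid, a loop is a self-loop edge (u,u) with rank 0.
Examining all 4 edges for self-loops...
Self-loops found: (1,1)
Number of loops = 1.

1


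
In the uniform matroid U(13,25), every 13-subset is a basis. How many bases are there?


Bases of U(13,25) are all 13-element subsets of the 25-element ground set.
Number of bases = C(25,13).
C(25,13) = 25! / (13! * 12!) = 5200300.

5200300


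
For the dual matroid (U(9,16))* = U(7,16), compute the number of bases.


The dual of U(r,n) is U(n-r, n) = U(7,16).
Bases of U(7,16) are all (7)-element subsets.
|B(M*)| = (16 choose 7) = 11440.

11440


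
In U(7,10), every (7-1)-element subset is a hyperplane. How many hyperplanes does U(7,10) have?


Hyperplanes of U(7,10) are flats of rank 6.
In a uniform matroid, these are exactly the (6)-element subsets.
Count = C(10,6) = 210.

210


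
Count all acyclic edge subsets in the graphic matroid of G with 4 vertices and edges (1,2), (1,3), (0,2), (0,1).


An independent set in a graphic matroid is an acyclic edge subset.
G has 4 vertices and 4 edges.
Enumerate all 2^4 = 16 subsets, checking for acyclicity.
Total independent sets = 14.

14


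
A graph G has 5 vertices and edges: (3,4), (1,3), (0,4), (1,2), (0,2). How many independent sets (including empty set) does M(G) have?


An independent set in a graphic matroid is an acyclic edge subset.
G has 5 vertices and 5 edges.
Enumerate all 2^5 = 32 subsets, checking for acyclicity.
Total independent sets = 31.

31


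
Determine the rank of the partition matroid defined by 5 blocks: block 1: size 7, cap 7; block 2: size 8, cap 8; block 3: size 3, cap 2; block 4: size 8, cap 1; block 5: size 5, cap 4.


Rank of a partition matroid = sum of min(|Si|, ci) for each block.
= min(7,7) + min(8,8) + min(3,2) + min(8,1) + min(5,4)
= 7 + 8 + 2 + 1 + 4
= 22.

22


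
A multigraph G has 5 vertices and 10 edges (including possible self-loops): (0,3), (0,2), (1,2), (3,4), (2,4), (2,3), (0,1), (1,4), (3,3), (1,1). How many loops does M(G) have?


In a graphic matroid, a loop is a self-loop edge (u,u) with rank 0.
Examining all 10 edges for self-loops...
Self-loops found: (3,3), (1,1)
Number of loops = 2.

2


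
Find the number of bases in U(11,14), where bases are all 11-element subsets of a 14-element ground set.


Bases of U(11,14) are all 11-element subsets of the 14-element ground set.
Number of bases = C(14,11).
(14 choose 11) = 364.

364


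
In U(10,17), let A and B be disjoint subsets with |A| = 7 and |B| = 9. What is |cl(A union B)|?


|A union B| = 7 + 9 = 16 (disjoint).
In U(10,17), cl(S) = S if |S| < 10, else cl(S) = E.
Since 16 >= 10, cl(A union B) = E.
|cl(A union B)| = 17.

17


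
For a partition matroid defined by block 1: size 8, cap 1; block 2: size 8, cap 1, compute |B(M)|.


A basis picks exactly ci elements from block i.
Number of bases = product of C(|Si|, ci).
= C(8,1) * C(8,1)
= 8 * 8
= 64.

64


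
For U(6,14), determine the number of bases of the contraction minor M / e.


Contracting e from U(6,14) gives U(5,13).
Bases of U(5,13) = C(13,5) = 13! / (5! * 8!) = 1287.

1287


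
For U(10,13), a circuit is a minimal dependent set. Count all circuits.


In U(10,13), circuits are the (11)-element subsets.
Any set of 11 elements is dependent, and removing any one element gives
an independent set of size 10, so it is a minimal dependent set.
Number of circuits = C(13,11) = 78.

78


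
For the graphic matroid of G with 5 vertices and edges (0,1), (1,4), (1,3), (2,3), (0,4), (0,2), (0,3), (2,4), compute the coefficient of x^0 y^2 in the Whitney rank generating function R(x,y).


R(x,y) = sum over A in 2^E of x^(r(E)-r(A)) * y^(|A|-r(A)).
G has 5 vertices, 8 edges. r(E) = 4.
Enumerate all 2^8 = 256 subsets.
Count subsets with r(E)-r(A)=0 and |A|-r(A)=2: 28.

28


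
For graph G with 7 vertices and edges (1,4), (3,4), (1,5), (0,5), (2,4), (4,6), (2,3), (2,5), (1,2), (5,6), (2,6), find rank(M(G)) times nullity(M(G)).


r(M) = |V| - c = 7 - 1 = 6.
nullity = |E| - r(M) = 11 - 6 = 5.
Product = 6 * 5 = 30.

30


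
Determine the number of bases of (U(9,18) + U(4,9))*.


(M1+M2)* = M1* + M2*.
M1* = U(9,18), bases: C(18,9) = 48620.
M2* = U(5,9), bases: C(9,5) = 126.
|B(M*)| = 48620 * 126 = 6126120.

6126120


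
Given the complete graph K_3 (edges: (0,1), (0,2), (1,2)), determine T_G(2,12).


T(K_3; x,y) = x^2 + x + y.
T(2,12) = 4 + 2 + 12 = 18.

18


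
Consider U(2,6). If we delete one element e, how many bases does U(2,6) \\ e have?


Deleting e from U(2,6) gives U(2,5) since n > r.
Bases of U(2,5) = C(5,2) = (5 * 4) / (1 * 2) = 10.

10


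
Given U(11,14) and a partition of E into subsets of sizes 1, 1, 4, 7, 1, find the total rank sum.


r(Ai) = min(|Ai|, 11) for each part.
Sum = min(1,11) + min(1,11) + min(4,11) + min(7,11) + min(1,11)
    = 1 + 1 + 4 + 7 + 1
    = 14.

14


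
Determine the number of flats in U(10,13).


Flats of U(10,13): every subset of size < 10 is a flat, plus E itself.
Count = C(13,0) + C(13,1) + C(13,2) + C(13,3) + C(13,4) + C(13,5) + C(13,6) + C(13,7) + C(13,8) + C(13,9) + 1
     = 1 + 13 + 78 + 286 + 715 + 1287 + 1716 + 1716 + 1287 + 715 + 1
     = 7815.

7815


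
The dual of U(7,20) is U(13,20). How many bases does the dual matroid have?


The dual of U(r,n) is U(n-r, n) = U(13,20).
Bases of U(13,20) are all (13)-element subsets.
|B(M*)| = C(20,13) = 77520.

77520


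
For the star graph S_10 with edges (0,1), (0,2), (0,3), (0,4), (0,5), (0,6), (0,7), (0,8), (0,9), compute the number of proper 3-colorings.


P(tree, k) = k * (k-1)^(9) for any tree on 10 vertices.
P(3) = 3 * 2^9 = 3 * 512 = 1536.

1536


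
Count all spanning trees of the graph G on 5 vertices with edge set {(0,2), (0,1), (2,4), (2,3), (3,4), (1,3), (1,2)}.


By Kirchhoff's matrix tree theorem, the number of spanning trees equals
the determinant of any cofactor of the Laplacian matrix L.
G has 5 vertices and 7 edges.
Computing the (4 x 4) cofactor determinant gives 21.

21


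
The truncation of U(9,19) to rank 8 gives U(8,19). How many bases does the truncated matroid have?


Truncating U(9,19) to rank 8 gives U(8,19).
Bases of U(8,19) are all 8-element subsets of 19 elements.
Number of bases = C(19,8) = 75582.

75582


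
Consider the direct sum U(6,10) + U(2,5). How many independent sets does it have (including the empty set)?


For a direct sum, |I(M1+M2)| = |I(M1)| * |I(M2)|.
|I(U(6,10))| = sum C(10,k) for k=0..6 = 848.
|I(U(2,5))| = sum C(5,k) for k=0..2 = 16.
Total = 848 * 16 = 13568.

13568


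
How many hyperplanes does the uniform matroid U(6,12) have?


Hyperplanes of U(6,12) are flats of rank 5.
In a uniform matroid, these are exactly the (5)-element subsets.
Count = C(12,5) = 792.

792


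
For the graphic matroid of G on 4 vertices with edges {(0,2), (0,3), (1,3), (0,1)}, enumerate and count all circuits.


A circuit in a graphic matroid = edge set of a simple cycle.
G has 4 vertices and 4 edges.
Enumerating all minimal edge subsets forming cycles...
Total circuits found: 1.

1


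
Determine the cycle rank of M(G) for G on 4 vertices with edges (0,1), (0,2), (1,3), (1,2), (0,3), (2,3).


Cycle rank (nullity) = |E| - r(M) = |E| - (|V| - c).
|E| = 6, |V| = 4, c = 1.
Nullity = 6 - (4 - 1) = 6 - 3 = 3.

3


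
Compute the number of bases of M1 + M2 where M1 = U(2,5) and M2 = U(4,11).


Bases of a direct sum M1 + M2: |B| = |B(M1)| * |B(M2)|.
|B(U(2,5))| = C(5,2) = 10.
|B(U(4,11))| = C(11,4) = 330.
Total bases = 10 * 330 = 3300.

3300


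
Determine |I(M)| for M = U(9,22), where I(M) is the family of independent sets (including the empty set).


Independent sets of U(9,22) are all subsets of size <= 9.
Count = C(22,0) + C(22,1) + C(22,2) + C(22,3) + C(22,4) + C(22,5) + C(22,6) + C(22,7) + C(22,8) + C(22,9)
     = 1 + 22 + 231 + 1540 + 7315 + 26334 + 74613 + 170544 + 319770 + 497420
     = 1097790.

1097790


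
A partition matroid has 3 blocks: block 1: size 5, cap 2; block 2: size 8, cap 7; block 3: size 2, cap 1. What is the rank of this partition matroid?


Rank of a partition matroid = sum of min(|Si|, ci) for each block.
= min(5,2) + min(8,7) + min(2,1)
= 2 + 7 + 1
= 10.

10


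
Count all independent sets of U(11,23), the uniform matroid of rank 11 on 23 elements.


Independent sets of U(11,23) are all subsets of size <= 11.
Count = (23 choose 0) + (23 choose 1) + (23 choose 2) + (23 choose 3) + (23 choose 4) + (23 choose 5) + (23 choose 6) + (23 choose 7) + (23 choose 8) + (23 choose 9) + (23 choose 10) + (23 choose 11)
     = 1 + 23 + 253 + 1771 + 8855 + 33649 + 100947 + 245157 + 490314 + 817190 + 1144066 + 1352078
     = 4194304.

4194304


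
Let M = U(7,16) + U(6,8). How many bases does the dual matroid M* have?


(M1+M2)* = M1* + M2*.
M1* = U(9,16), bases: C(16,9) = 11440.
M2* = U(2,8), bases: C(8,2) = 28.
|B(M*)| = 11440 * 28 = 320320.

320320


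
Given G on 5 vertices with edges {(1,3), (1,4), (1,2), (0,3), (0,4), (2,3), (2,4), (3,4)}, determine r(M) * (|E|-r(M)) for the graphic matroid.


r(M) = |V| - c = 5 - 1 = 4.
nullity = |E| - r(M) = 8 - 4 = 4.
Product = 4 * 4 = 16.

16


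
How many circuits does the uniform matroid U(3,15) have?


In U(3,15), circuits are the (4)-element subsets.
Any set of 4 elements is dependent, and removing any one element gives
an independent set of size 3, so it is a minimal dependent set.
Number of circuits = C(15,4) = 15! / (4! * 11!) = 1365.

1365


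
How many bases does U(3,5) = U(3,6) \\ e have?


Deleting e from U(3,6) gives U(3,5) since n > r.
Bases of U(3,5) = C(5,3) = 5! / (3! * 2!) = 10.

10


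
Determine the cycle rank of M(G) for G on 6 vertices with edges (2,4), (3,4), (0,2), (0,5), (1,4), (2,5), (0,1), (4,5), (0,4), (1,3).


Cycle rank (nullity) = |E| - r(M) = |E| - (|V| - c).
|E| = 10, |V| = 6, c = 1.
Nullity = 10 - (6 - 1) = 10 - 5 = 5.

5


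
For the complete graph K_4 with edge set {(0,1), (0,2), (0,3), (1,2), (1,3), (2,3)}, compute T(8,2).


T(K_4; x,y) = x^3 + 3x^2 + 4xy + 2x + y^3 + 3y^2 + 2y.
Substituting x=8, y=2:
= 512 + 192 + 64 + 16 + 8 + 12 + 4
= 808.

808


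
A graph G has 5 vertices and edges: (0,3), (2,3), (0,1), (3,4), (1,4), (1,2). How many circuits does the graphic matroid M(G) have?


A circuit in a graphic matroid = edge set of a simple cycle.
G has 5 vertices and 6 edges.
Enumerating all minimal edge subsets forming cycles...
Total circuits found: 3.

3


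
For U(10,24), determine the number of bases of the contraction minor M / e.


Contracting e from U(10,24) gives U(9,23).
Bases of U(9,23) = C(23,9) = 817190.

817190


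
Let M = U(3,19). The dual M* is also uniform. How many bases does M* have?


The dual of U(r,n) is U(n-r, n) = U(16,19).
Bases of U(16,19) are all (16)-element subsets.
|B(M*)| = C(19,16) = 19! / (16! * 3!) = 969.

969


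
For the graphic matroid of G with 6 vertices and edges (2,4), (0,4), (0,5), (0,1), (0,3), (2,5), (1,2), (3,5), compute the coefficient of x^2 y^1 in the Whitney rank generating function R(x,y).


R(x,y) = sum over A in 2^E of x^(r(E)-r(A)) * y^(|A|-r(A)).
G has 6 vertices, 8 edges. r(E) = 5.
Enumerate all 2^8 = 256 subsets.
Count subsets with r(E)-r(A)=2 and |A|-r(A)=1: 8.

8


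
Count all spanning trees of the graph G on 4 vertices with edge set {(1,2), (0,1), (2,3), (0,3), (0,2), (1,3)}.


By Kirchhoff's matrix tree theorem, the number of spanning trees equals
the determinant of any cofactor of the Laplacian matrix L.
G has 4 vertices and 6 edges.
Computing the (3 x 3) cofactor determinant gives 16.

16


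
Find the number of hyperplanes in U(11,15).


Hyperplanes of U(11,15) are flats of rank 10.
In a uniform matroid, these are exactly the (10)-element subsets.
Count = (15 choose 10) = 3003.

3003


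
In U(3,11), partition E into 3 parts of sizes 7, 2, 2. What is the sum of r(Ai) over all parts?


r(Ai) = min(|Ai|, 3) for each part.
Sum = min(7,3) + min(2,3) + min(2,3)
    = 3 + 2 + 2
    = 7.

7


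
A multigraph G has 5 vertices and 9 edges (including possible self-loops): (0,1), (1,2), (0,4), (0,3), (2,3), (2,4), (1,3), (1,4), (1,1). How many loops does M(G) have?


In a graphic matroid, a loop is a self-loop edge (u,u) with rank 0.
Examining all 9 edges for self-loops...
Self-loops found: (1,1)
Number of loops = 1.

1


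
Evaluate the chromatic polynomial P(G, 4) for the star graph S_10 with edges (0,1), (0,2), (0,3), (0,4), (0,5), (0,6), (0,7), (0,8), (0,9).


P(tree, k) = k * (k-1)^(9) for any tree on 10 vertices.
P(4) = 4 * 3^9 = 4 * 19683 = 78732.

78732


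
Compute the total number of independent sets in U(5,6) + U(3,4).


For a direct sum, |I(M1+M2)| = |I(M1)| * |I(M2)|.
|I(U(5,6))| = sum C(6,k) for k=0..5 = 63.
|I(U(3,4))| = sum C(4,k) for k=0..3 = 15.
Total = 63 * 15 = 945.

945


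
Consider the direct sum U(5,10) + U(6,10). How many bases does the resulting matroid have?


Bases of a direct sum M1 + M2: |B| = |B(M1)| * |B(M2)|.
|B(U(5,10))| = C(10,5) = 252.
|B(U(6,10))| = C(10,6) = 210.
Total bases = 252 * 210 = 52920.

52920


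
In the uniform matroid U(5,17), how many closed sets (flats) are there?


Flats of U(5,17): every subset of size < 5 is a flat, plus E itself.
Count = (17 choose 0) + (17 choose 1) + (17 choose 2) + (17 choose 3) + (17 choose 4) + 1
     = 1 + 17 + 136 + 680 + 2380 + 1
     = 3215.

3215


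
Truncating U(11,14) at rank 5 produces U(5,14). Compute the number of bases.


Truncating U(11,14) to rank 5 gives U(5,14).
Bases of U(5,14) are all 5-element subsets of 14 elements.
Number of bases = C(14,5) = 14! / (5! * 9!) = 2002.

2002


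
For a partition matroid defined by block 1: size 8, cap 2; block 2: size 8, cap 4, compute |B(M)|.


A basis picks exactly ci elements from block i.
Number of bases = product of C(|Si|, ci).
= C(8,2) * C(8,4)
= 28 * 70
= 1960.

1960


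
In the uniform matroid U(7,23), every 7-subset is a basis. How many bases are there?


Bases of U(7,23) are all 7-element subsets of the 23-element ground set.
Number of bases = C(23,7).
C(23,7) = 245157.

245157


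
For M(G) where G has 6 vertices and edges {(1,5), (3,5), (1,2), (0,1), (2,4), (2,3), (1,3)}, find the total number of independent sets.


An independent set in a graphic matroid is an acyclic edge subset.
G has 6 vertices and 7 edges.
Enumerate all 2^7 = 128 subsets, checking for acyclicity.
Total independent sets = 96.

96


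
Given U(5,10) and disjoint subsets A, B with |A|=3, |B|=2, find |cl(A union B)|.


|A union B| = 3 + 2 = 5 (disjoint).
In U(5,10), cl(S) = S if |S| < 5, else cl(S) = E.
Since 5 >= 5, cl(A union B) = E.
|cl(A union B)| = 10.

10


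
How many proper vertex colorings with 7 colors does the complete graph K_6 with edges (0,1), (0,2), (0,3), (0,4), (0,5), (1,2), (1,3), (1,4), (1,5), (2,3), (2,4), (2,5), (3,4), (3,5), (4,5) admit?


P(K_6, k) = k(k-1)(k-2)...(k-5).
P(7) = (7) * (6) * (5) * (4) * (3) * (2) = 5040.

5040


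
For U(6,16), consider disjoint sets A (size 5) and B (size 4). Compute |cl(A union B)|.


|A union B| = 5 + 4 = 9 (disjoint).
In U(6,16), cl(S) = S if |S| < 6, else cl(S) = E.
Since 9 >= 6, cl(A union B) = E.
|cl(A union B)| = 16.

16


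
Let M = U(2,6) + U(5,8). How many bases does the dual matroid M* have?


(M1+M2)* = M1* + M2*.
M1* = U(4,6), bases: C(6,4) = 15.
M2* = U(3,8), bases: C(8,3) = 56.
|B(M*)| = 15 * 56 = 840.

840


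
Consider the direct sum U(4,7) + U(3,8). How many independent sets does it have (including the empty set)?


For a direct sum, |I(M1+M2)| = |I(M1)| * |I(M2)|.
|I(U(4,7))| = sum C(7,k) for k=0..4 = 99.
|I(U(3,8))| = sum C(8,k) for k=0..3 = 93.
Total = 99 * 93 = 9207.

9207


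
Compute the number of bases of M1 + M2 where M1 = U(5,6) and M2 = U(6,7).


Bases of a direct sum M1 + M2: |B| = |B(M1)| * |B(M2)|.
|B(U(5,6))| = C(6,5) = 6.
|B(U(6,7))| = C(7,6) = 7.
Total bases = 6 * 7 = 42.

42


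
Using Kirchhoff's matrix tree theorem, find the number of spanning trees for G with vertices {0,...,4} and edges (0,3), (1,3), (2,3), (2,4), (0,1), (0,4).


By Kirchhoff's matrix tree theorem, the number of spanning trees equals
the determinant of any cofactor of the Laplacian matrix L.
G has 5 vertices and 6 edges.
Computing the (4 x 4) cofactor determinant gives 11.

11


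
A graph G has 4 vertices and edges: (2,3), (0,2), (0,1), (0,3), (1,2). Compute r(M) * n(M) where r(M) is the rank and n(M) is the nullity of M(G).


r(M) = |V| - c = 4 - 1 = 3.
nullity = |E| - r(M) = 5 - 3 = 2.
Product = 3 * 2 = 6.

6
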